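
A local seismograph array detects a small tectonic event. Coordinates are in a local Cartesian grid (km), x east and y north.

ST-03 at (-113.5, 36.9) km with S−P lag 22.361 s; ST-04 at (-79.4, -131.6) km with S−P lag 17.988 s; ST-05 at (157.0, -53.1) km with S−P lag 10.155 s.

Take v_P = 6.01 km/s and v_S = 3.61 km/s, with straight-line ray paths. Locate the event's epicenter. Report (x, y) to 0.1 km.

Distance from S−P lag: d = Δt · v_P v_S / (v_P − v_S) = Δt · (6.01·3.61)/(6.01−3.61) ≈ 9.0400·Δt.
So d_ST-03 = 202.14, d_ST-04 = 162.61, d_ST-05 = 91.80 km.
Circle about each station: (x + 113.5)² + (y − 36.9)² = 202.14²; (x + 79.4)² + (y + 131.6)² = 162.61²; (x − 157.0)² + (y + 53.1)² = 91.80².
Subtracting pairs of circle equations eliminates x²+y² and gives linear equations (the radical axes):
68.2 x − 337.0 y = 23797.63
541.0 x − 180.0 y = 45658.09
Solving the 2×2 system: x ≈ 65.3, y ≈ -57.4 km.

(65.3, -57.4)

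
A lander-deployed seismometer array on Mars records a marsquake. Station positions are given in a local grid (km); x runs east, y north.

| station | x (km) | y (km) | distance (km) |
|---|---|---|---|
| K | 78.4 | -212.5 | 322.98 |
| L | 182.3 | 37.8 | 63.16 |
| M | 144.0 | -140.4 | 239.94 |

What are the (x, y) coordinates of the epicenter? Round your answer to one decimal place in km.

Circle about each station: (x − 78.4)² + (y + 212.5)² = 322.98²; (x − 182.3)² + (y − 37.8)² = 63.16²; (x − 144.0)² + (y + 140.4)² = 239.94².
Subtracting pairs of circle equations eliminates x²+y² and gives linear equations (the radical axes):
207.8 x + 500.6 y = 83686.21
131.2 x + 144.2 y = 35890.23
Solving the 2×2 system: x ≈ 165.2, y ≈ 98.6 km.
Check against K (with the unrounded x, y): √((x − 78.4)²+(y + 212.5)²) = 322.98 ≈ 322.98 km. ✓

165.2 km east, 98.6 km north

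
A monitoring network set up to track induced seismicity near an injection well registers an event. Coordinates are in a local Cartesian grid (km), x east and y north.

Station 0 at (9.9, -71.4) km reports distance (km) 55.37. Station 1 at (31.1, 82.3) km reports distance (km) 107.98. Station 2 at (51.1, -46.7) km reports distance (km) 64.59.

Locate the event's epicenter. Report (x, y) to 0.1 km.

x ≈ -7.1 km, y ≈ -18.7 km

Circle about each station: (x − 9.9)² + (y + 71.4)² = 55.37²; (x − 31.1)² + (y − 82.3)² = 107.98²; (x − 51.1)² + (y + 46.7)² = 64.59².
Subtracting pairs of circle equations eliminates x²+y² and gives linear equations (the radical axes):
42.4 x + 307.4 y = -6049.31
82.4 x + 49.4 y = -1509.90
Solving the 2×2 system: x ≈ -7.1, y ≈ -18.7 km.
Check against Station 0 (with the unrounded x, y): √((x − 9.9)²+(y + 71.4)²) = 55.38 ≈ 55.37 km. ✓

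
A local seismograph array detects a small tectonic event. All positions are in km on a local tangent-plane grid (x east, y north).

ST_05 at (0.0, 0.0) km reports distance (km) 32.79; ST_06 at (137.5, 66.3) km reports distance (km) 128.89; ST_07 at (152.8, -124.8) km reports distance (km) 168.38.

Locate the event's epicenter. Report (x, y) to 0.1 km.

x ≈ 31.9 km, y ≈ -7.6 km

Circle about each station: x² + y² = 32.79²; (x − 137.5)² + (y − 66.3)² = 128.89²; (x − 152.8)² + (y + 124.8)² = 168.38².
Subtracting pairs of circle equations eliminates x²+y² and gives linear equations (the radical axes):
275.0 x + 132.6 y = 7764.49
305.6 x − 249.6 y = 11646.24
Solving the 2×2 system: x ≈ 31.9, y ≈ -7.6 km.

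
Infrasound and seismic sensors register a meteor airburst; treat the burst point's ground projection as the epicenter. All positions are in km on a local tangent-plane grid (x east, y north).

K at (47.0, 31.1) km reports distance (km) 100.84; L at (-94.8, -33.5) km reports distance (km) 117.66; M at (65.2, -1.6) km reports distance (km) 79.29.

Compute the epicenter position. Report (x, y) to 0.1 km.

Circle about each station: (x − 47.0)² + (y − 31.1)² = 100.84²; (x + 94.8)² + (y + 33.5)² = 117.66²; (x − 65.2)² + (y + 1.6)² = 79.29².
Subtracting the K equation from the L and M equations removes the quadratic terms:
-283.6 x − 129.2 y = 3257.91
36.4 x − 65.4 y = 4959.19
Solving the 2×2 system: x ≈ 18.4, y ≈ -65.6 km.
Check against K (with the unrounded x, y): √((x − 47.0)²+(y − 31.1)²) = 100.83 ≈ 100.84 km. ✓

(18.4, -65.6)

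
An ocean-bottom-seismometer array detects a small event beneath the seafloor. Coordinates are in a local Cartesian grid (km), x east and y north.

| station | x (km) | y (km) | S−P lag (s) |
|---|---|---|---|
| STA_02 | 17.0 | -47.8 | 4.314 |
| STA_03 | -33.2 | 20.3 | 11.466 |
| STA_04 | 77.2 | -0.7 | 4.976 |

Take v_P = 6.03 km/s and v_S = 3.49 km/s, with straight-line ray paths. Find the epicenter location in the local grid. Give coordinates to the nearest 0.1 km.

Distance from S−P lag: d = Δt · v_P v_S / (v_P − v_S) = Δt · (6.03·3.49)/(6.03−3.49) ≈ 8.2853·Δt.
So d_STA_02 = 35.74, d_STA_03 = 95.00, d_STA_04 = 41.23 km.
Circle about each station: (x − 17.0)² + (y + 47.8)² = 35.74²; (x + 33.2)² + (y − 20.3)² = 95.00²; (x − 77.2)² + (y + 0.7)² = 41.23².
Subtracting pairs of circle equations eliminates x²+y² and gives linear equations (the radical axes):
-100.4 x + 136.2 y = -8807.16
120.4 x + 94.2 y = 2963.92
Solving the 2×2 system: x ≈ 47.7, y ≈ -29.5 km.
Check against STA_02 (with the unrounded x, y): √((x − 17.0)²+(y + 47.8)²) = 35.74 ≈ 35.74 km. ✓

(47.7, -29.5)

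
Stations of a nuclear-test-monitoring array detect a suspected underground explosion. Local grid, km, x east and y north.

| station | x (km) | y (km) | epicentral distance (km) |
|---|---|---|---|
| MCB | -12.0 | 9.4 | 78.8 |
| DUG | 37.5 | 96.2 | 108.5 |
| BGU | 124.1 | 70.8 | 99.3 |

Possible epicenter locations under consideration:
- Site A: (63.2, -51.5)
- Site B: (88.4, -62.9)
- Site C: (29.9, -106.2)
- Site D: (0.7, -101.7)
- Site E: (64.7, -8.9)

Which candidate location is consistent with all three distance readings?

For each candidate, compare |candidate − station| to the reported distance:
Site A: residuals MCB 18.0, DUG 41.4, BGU 37.3 → max 41.4 km
Site B: residuals MCB 44.9, DUG 58.5, BGU 39.1 → max 58.5 km
Site C: residuals MCB 44.2, DUG 94.0, BGU 101.2 → max 101.2 km
Site D: residuals MCB 33.0, DUG 92.8, BGU 112.8 → max 112.8 km
Site E: residuals MCB 0.1, DUG 0.1, BGU 0.1 → max 0.1 km
Only Site E has all residuals ≈ 0.

Site E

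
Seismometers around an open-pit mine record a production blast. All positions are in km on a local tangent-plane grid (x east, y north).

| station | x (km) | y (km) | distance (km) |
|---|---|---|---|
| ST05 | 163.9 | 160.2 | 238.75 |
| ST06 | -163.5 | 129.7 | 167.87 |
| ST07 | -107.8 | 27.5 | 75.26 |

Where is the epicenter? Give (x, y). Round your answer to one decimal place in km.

-32.6 km east, 24.6 km north

Circle about each station: (x − 163.9)² + (y − 160.2)² = 238.75²; (x + 163.5)² + (y − 129.7)² = 167.87²; (x + 107.8)² + (y − 27.5)² = 75.26².
Subtracting the ST05 equation from the ST06 and ST07 equations removes the quadratic terms:
-654.8 x − 61.0 y = 19848.32
-543.4 x − 265.4 y = 11187.33
Solving the 2×2 system: x ≈ -32.6, y ≈ 24.6 km.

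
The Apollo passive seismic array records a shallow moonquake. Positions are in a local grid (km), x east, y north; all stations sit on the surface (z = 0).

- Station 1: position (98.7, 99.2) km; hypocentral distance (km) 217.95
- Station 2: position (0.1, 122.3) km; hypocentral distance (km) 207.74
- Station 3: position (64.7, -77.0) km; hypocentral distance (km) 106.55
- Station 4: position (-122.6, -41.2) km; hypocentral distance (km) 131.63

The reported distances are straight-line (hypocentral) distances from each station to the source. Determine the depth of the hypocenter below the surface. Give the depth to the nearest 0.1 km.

Each station gives a sphere (x−x_i)² + (y−y_i)² + z² = d_i² (stations at z=0).
Subtracting the Station 1 sphere from Station 2 and Station 3: z² cancels, leaving linear equations in x and y:
-197.2 x + 46.2 y = -278.74
-68.0 x − 352.4 y = 26682.06
Solving: x ≈ -15.619, y ≈ -72.701 km (keep extra digits for the depth step; rounded: -15.6, -72.7).
Then from the Station 1 sphere: z² = 217.95² − (x − 98.7)² − (y − 99.2)² with x = -15.619, y = -72.701, so z ≈ 69.881 ≈ 69.9 km.

69.9 km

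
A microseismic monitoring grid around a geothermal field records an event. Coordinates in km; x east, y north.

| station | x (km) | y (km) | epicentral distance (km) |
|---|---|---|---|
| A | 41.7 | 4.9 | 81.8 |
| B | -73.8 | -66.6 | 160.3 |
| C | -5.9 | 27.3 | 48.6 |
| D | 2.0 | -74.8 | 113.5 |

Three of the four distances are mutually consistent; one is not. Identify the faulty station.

D

Solve using three stations at a time. Using A, B, C (subtract circle equations pairwise → linear system) gives (x, y) ≈ (0.4, 75.5).
Distances from that point to each station vs reported:
  A: calculated 81.8 vs reported 81.8 → residual 0.0 km
  B: calculated 160.3 vs reported 160.3 → residual 0.0 km
  C: calculated 48.6 vs reported 48.6 → residual 0.0 km
  D: calculated 150.3 vs reported 113.5 → residual 36.8 km
A, B, C are mutually consistent (residuals ≈ 0); D is off by 36.8 km.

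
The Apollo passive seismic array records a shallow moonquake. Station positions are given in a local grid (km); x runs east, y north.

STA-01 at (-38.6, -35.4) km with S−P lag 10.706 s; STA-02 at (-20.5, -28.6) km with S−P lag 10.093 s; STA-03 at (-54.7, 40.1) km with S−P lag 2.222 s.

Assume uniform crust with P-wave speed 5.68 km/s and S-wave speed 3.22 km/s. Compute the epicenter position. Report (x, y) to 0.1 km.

Distance from S−P lag: d = Δt · v_P v_S / (v_P − v_S) = Δt · (5.68·3.22)/(5.68−3.22) ≈ 7.4348·Δt.
So d_STA-01 = 79.60, d_STA-02 = 75.04, d_STA-03 = 16.52 km.
Circle about each station: (x + 38.6)² + (y + 35.4)² = 79.60²; (x + 20.5)² + (y + 28.6)² = 75.04²; (x + 54.7)² + (y − 40.1)² = 16.52².
Subtracting the STA-01 equation from the STA-02 and STA-03 equations removes the quadratic terms:
36.2 x + 13.6 y = -799.75
-32.2 x + 151.0 y = 7920.23
Solving the 2×2 system: x ≈ -38.7, y ≈ 44.2 km.

-38.7 km east, 44.2 km north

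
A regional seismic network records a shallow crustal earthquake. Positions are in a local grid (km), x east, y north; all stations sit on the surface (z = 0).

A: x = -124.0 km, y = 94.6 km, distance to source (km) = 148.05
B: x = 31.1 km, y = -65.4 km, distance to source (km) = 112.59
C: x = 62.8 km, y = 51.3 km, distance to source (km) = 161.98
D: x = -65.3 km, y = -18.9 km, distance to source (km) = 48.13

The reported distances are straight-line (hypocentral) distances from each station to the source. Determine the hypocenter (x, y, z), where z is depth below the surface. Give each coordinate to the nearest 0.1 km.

Each station gives a sphere (x−x_i)² + (y−y_i)² + z² = d_i² (stations at z=0).
Subtracting the A sphere from B and C: z² cancels, leaving linear equations in x and y:
310.2 x − 320.0 y = -9838.50
373.6 x − 86.6 y = -22068.35
Solving: x ≈ -66.997, y ≈ -34.200 km (keep extra digits for the depth step; rounded: -67.0, -34.2).
Then from the A sphere: z² = 148.05² − (x + 124.0)² − (y − 94.6)² with x = -66.997, y = -34.200, so z ≈ 45.607 ≈ 45.6 km.

(-67.0, -34.2, 45.6)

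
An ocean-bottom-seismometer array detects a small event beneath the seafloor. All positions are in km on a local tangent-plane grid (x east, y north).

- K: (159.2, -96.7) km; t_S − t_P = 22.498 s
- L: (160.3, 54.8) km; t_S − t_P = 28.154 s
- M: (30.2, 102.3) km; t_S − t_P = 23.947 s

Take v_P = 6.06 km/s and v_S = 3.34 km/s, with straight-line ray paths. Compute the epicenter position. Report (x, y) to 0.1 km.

-6.4 km east, -72.1 km north

Distance from S−P lag: d = Δt · v_P v_S / (v_P − v_S) = Δt · (6.06·3.34)/(6.06−3.34) ≈ 7.4413·Δt.
So d_K = 167.41, d_L = 209.50, d_M = 178.20 km.
Circle about each station: (x − 159.2)² + (y + 96.7)² = 167.41²; (x − 160.3)² + (y − 54.8)² = 209.50²; (x − 30.2)² + (y − 102.3)² = 178.20².
Subtracting pairs of circle equations eliminates x²+y² and gives linear equations (the radical axes):
2.2 x + 303.0 y = -21860.54
-258.0 x + 398.0 y = -27047.33
Solving the 2×2 system: x ≈ -6.4, y ≈ -72.1 km.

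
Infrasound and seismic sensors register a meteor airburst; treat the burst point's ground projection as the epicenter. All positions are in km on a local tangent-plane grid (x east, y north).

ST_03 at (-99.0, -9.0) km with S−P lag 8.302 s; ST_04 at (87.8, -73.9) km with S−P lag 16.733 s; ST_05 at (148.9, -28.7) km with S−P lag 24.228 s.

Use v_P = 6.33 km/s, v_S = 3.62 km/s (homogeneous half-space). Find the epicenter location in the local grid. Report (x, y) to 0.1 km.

Distance from S−P lag: d = Δt · v_P v_S / (v_P − v_S) = Δt · (6.33·3.62)/(6.33−3.62) ≈ 8.4556·Δt.
So d_ST_03 = 70.20, d_ST_04 = 141.49, d_ST_05 = 204.86 km.
Circle about each station: (x + 99.0)² + (y + 9.0)² = 70.20²; (x − 87.8)² + (y + 73.9)² = 141.49²; (x − 148.9)² + (y + 28.7)² = 204.86².
Subtracting pairs of circle equations eliminates x²+y² and gives linear equations (the radical axes):
373.6 x − 129.8 y = -11803.33
495.8 x − 39.4 y = -23926.68
Solving the 2×2 system: x ≈ -53.2, y ≈ -62.2 km.

-53.2 km east, -62.2 km north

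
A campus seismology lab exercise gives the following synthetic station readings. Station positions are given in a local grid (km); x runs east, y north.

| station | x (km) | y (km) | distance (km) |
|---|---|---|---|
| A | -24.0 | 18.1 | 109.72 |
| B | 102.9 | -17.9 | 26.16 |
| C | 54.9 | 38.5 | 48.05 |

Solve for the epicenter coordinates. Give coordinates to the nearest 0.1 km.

x ≈ 84.3 km, y ≈ 0.5 km

Circle about each station: (x + 24.0)² + (y − 18.1)² = 109.72²; (x − 102.9)² + (y + 17.9)² = 26.16²; (x − 54.9)² + (y − 38.5)² = 48.05².
Subtracting the A equation from the B and C equations removes the quadratic terms:
253.8 x − 72.0 y = 21359.34
157.8 x + 40.8 y = 13322.33
Solving the 2×2 system: x ≈ 84.3, y ≈ 0.5 km.
Check against A (with the unrounded x, y): √((x + 24.0)²+(y − 18.1)²) = 109.72 ≈ 109.72 km. ✓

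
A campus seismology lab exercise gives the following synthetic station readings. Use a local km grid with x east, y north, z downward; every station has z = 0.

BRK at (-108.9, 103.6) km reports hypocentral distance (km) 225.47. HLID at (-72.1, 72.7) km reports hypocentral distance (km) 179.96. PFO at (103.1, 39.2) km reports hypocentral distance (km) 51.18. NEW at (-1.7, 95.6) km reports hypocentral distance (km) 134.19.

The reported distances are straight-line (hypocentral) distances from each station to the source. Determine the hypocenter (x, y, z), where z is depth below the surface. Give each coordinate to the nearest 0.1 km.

(90.8, 5.5, 36.5)

Each station gives a sphere (x−x_i)² + (y−y_i)² + z² = d_i² (stations at z=0).
Subtracting the BRK sphere from HLID and PFO: z² cancels, leaving linear equations in x and y:
73.6 x − 61.8 y = 6342.65
424.0 x − 128.8 y = 37791.41
Solving: x ≈ 90.805, y ≈ 5.511 km (keep extra digits for the depth step; rounded: 90.8, 5.5).
Then from the BRK sphere: z² = 225.47² − (x + 108.9)² − (y − 103.6)² with x = 90.805, y = 5.511, so z ≈ 36.513 ≈ 36.5 km.
Check against NEW (with the unrounded solution): distance 134.19 ≈ 134.19 km. ✓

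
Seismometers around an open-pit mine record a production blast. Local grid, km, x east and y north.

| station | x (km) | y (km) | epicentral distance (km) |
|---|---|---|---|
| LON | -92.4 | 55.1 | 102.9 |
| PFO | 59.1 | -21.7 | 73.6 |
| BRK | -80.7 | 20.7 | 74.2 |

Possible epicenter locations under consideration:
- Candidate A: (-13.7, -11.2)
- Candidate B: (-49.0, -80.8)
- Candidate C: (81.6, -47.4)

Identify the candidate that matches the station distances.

For each candidate, compare |candidate − station| to the reported distance:
Candidate A: residuals LON 0.0, PFO 0.0, BRK 0.0 → max 0.0 km
Candidate B: residuals LON 39.8, PFO 49.6, BRK 32.1 → max 49.6 km
Candidate C: residuals LON 99.0, PFO 39.4, BRK 101.8 → max 101.8 km
Only Candidate A has all residuals ≈ 0.

Candidate A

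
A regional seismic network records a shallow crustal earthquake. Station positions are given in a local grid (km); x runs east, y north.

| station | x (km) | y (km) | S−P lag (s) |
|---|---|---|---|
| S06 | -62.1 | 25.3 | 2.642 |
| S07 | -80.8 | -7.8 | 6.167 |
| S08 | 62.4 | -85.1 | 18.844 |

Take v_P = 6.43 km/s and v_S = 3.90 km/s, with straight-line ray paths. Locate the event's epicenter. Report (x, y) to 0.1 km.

(-65.2, 51.3)

Distance from S−P lag: d = Δt · v_P v_S / (v_P − v_S) = Δt · (6.43·3.90)/(6.43−3.90) ≈ 9.9119·Δt.
So d_S06 = 26.19, d_S07 = 61.13, d_S08 = 186.78 km.
Circle about each station: (x + 62.1)² + (y − 25.3)² = 26.19²; (x + 80.8)² + (y + 7.8)² = 61.13²; (x − 62.4)² + (y + 85.1)² = 186.78².
Subtracting pairs of circle equations eliminates x²+y² and gives linear equations (the radical axes):
-37.4 x − 66.2 y = -957.98
249.0 x − 220.8 y = -27561.58
Solving the 2×2 system: x ≈ -65.2, y ≈ 51.3 km.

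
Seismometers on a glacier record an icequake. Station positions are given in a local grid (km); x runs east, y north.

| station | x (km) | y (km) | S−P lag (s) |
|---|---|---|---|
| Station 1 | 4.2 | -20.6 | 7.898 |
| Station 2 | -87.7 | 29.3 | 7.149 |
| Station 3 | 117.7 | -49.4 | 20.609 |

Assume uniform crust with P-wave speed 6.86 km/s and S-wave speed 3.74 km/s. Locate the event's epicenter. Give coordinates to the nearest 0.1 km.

x ≈ -29.2 km, y ≈ 35.1 km

Distance from S−P lag: d = Δt · v_P v_S / (v_P − v_S) = Δt · (6.86·3.74)/(6.86−3.74) ≈ 8.2232·Δt.
So d_Station 1 = 64.95, d_Station 2 = 58.79, d_Station 3 = 169.47 km.
Circle about each station: (x − 4.2)² + (y + 20.6)² = 64.95²; (x + 87.7)² + (y − 29.3)² = 58.79²; (x − 117.7)² + (y + 49.4)² = 169.47².
Subtracting the Station 1 equation from the Station 2 and Station 3 equations removes the quadratic terms:
-183.8 x + 99.8 y = 8870.02
227.0 x − 57.6 y = -8649.93
Solving the 2×2 system: x ≈ -29.2, y ≈ 35.1 km.
Check against Station 1 (with the unrounded x, y): √((x − 4.2)²+(y + 20.6)²) = 64.95 ≈ 64.95 km. ✓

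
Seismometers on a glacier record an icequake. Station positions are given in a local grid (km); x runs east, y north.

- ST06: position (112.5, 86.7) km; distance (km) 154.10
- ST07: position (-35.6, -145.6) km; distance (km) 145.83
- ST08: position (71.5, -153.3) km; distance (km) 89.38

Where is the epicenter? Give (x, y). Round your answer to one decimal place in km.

86.0 km east, -65.1 km north

Circle about each station: (x − 112.5)² + (y − 86.7)² = 154.10²; (x + 35.6)² + (y + 145.6)² = 145.83²; (x − 71.5)² + (y + 153.3)² = 89.38².
Subtracting pairs of circle equations eliminates x²+y² and gives linear equations (the radical axes):
-296.2 x − 464.6 y = 4774.00
-82.0 x − 480.0 y = 24198.03
Solving the 2×2 system: x ≈ 86.0, y ≈ -65.1 km.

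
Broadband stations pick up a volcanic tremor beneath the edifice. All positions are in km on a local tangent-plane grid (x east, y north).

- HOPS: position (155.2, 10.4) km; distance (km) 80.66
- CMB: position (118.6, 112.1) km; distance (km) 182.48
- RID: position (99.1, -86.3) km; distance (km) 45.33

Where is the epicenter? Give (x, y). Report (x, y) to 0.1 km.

141.0 km east, -69.0 km north

Circle about each station: (x − 155.2)² + (y − 10.4)² = 80.66²; (x − 118.6)² + (y − 112.1)² = 182.48²; (x − 99.1)² + (y + 86.3)² = 45.33².
Subtracting the HOPS equation from the CMB and RID equations removes the quadratic terms:
-73.2 x + 203.4 y = -24355.74
-112.2 x − 193.4 y = -2475.47
Solving the 2×2 system: x ≈ 141.0, y ≈ -69.0 km.
Check against HOPS (with the unrounded x, y): √((x − 155.2)²+(y − 10.4)²) = 80.66 ≈ 80.66 km. ✓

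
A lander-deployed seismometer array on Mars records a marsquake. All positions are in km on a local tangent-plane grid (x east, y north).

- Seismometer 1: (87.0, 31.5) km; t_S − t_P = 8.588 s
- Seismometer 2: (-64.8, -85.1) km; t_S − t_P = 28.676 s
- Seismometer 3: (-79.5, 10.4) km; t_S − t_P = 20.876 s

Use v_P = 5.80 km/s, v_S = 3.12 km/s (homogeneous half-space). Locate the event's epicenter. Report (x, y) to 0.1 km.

Distance from S−P lag: d = Δt · v_P v_S / (v_P − v_S) = Δt · (5.80·3.12)/(5.80−3.12) ≈ 6.7522·Δt.
So d_Seismometer 1 = 57.99, d_Seismometer 2 = 193.63, d_Seismometer 3 = 140.96 km.
Circle about each station: (x − 87.0)² + (y − 31.5)² = 57.99²; (x + 64.8)² + (y + 85.1)² = 193.63²; (x + 79.5)² + (y − 10.4)² = 140.96².
Subtracting the Seismometer 1 equation from the Seismometer 2 and Seismometer 3 equations removes the quadratic terms:
-303.6 x − 233.2 y = -31249.94
-333.0 x − 42.2 y = -18639.72
Solving the 2×2 system: x ≈ 46.7, y ≈ 73.2 km.

(46.7, 73.2)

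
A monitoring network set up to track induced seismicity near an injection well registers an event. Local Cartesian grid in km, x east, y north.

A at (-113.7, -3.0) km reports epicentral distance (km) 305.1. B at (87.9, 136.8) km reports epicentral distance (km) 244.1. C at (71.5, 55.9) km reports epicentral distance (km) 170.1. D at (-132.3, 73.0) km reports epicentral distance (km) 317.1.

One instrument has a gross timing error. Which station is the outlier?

A

Solve using three stations at a time. Using B, C, D (subtract circle equations pairwise → linear system) gives (x, y) ≈ (131.2, -103.5).
Distances from that point to each station vs reported:
  A: calculated 264.7 vs reported 305.1 → residual 40.4 km
  B: calculated 244.2 vs reported 244.1 → residual 0.1 km
  C: calculated 170.2 vs reported 170.1 → residual 0.1 km
  D: calculated 317.2 vs reported 317.1 → residual 0.1 km
B, C, D are mutually consistent (residuals ≈ 0); A is off by 40.4 km.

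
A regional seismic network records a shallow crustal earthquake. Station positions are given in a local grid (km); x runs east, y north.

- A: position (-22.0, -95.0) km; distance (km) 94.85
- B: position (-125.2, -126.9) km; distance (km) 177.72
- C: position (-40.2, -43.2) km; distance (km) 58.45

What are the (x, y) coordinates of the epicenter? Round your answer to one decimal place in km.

Circle about each station: (x + 22.0)² + (y + 95.0)² = 94.85²; (x + 125.2)² + (y + 126.9)² = 177.72²; (x + 40.2)² + (y + 43.2)² = 58.45².
Subtracting the A equation from the B and C equations removes the quadratic terms:
-206.4 x − 63.8 y = -318.23
-36.4 x + 103.6 y = -446.60
Solving the 2×2 system: x ≈ 2.6, y ≈ -3.4 km.
Check against A (with the unrounded x, y): √((x + 22.0)²+(y + 95.0)²) = 94.84 ≈ 94.85 km. ✓

(2.6, -3.4)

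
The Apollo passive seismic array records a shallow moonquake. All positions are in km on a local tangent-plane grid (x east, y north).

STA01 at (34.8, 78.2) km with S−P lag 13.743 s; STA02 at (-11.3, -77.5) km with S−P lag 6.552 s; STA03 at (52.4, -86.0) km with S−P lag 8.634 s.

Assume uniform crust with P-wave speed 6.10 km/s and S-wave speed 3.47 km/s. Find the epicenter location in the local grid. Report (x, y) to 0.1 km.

Distance from S−P lag: d = Δt · v_P v_S / (v_P − v_S) = Δt · (6.10·3.47)/(6.10−3.47) ≈ 8.0483·Δt.
So d_STA01 = 110.61, d_STA02 = 52.73, d_STA03 = 69.49 km.
Circle about each station: (x − 34.8)² + (y − 78.2)² = 110.61²; (x + 11.3)² + (y + 77.5)² = 52.73²; (x − 52.4)² + (y + 86.0)² = 69.49².
Subtracting the STA01 equation from the STA02 and STA03 equations removes the quadratic terms:
-92.2 x − 311.4 y = 8261.78
35.2 x − 328.4 y = 10221.19
Solving the 2×2 system: x ≈ 11.4, y ≈ -29.9 km.

11.4 km east, -29.9 km north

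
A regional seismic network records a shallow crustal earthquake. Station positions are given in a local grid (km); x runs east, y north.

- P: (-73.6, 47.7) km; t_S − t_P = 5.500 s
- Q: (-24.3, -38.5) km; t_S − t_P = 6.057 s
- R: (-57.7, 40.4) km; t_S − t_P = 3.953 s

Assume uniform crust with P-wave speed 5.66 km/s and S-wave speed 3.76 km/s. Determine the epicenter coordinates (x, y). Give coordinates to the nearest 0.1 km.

-15.0 km east, 28.7 km north

Distance from S−P lag: d = Δt · v_P v_S / (v_P − v_S) = Δt · (5.66·3.76)/(5.66−3.76) ≈ 11.2008·Δt.
So d_P = 61.60, d_Q = 67.84, d_R = 44.28 km.
Circle about each station: (x + 73.6)² + (y − 47.7)² = 61.60²; (x + 24.3)² + (y + 38.5)² = 67.84²; (x + 57.7)² + (y − 40.4)² = 44.28².
Subtracting the P equation from the Q and R equations removes the quadratic terms:
98.6 x − 172.4 y = -6427.22
31.8 x − 14.6 y = -896.96
Solving the 2×2 system: x ≈ -15.0, y ≈ 28.7 km.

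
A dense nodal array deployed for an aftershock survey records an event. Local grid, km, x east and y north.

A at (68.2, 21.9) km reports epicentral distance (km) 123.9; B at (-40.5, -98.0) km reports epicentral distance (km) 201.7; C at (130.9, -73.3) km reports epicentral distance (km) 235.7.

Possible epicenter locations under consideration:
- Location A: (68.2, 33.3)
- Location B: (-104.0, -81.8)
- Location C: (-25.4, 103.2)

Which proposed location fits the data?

Location C

For each candidate, compare |candidate − station| to the reported distance:
Location A: residuals A 112.5, B 31.2, C 112.0 → max 112.5 km
Location B: residuals A 77.1, B 136.2, C 0.6 → max 136.2 km
Location C: residuals A 0.1, B 0.1, C 0.1 → max 0.1 km
Only Location C has all residuals ≈ 0.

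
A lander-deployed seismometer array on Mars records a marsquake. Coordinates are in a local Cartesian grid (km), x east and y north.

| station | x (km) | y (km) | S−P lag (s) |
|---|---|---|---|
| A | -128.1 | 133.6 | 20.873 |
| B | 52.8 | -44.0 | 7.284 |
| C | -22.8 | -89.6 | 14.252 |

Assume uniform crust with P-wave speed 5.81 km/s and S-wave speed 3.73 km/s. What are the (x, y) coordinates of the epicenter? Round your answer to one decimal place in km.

Distance from S−P lag: d = Δt · v_P v_S / (v_P − v_S) = Δt · (5.81·3.73)/(5.81−3.73) ≈ 10.4189·Δt.
So d_A = 217.47, d_B = 75.89, d_C = 148.49 km.
Circle about each station: (x + 128.1)² + (y − 133.6)² = 217.47²; (x − 52.8)² + (y + 44.0)² = 75.89²; (x + 22.8)² + (y + 89.6)² = 148.49².
Subtracting pairs of circle equations eliminates x²+y² and gives linear equations (the radical axes):
361.8 x − 355.2 y = 11999.18
210.6 x − 446.4 y = -466.65
Solving the 2×2 system: x ≈ 63.7, y ≈ 31.1 km.

63.7 km east, 31.1 km north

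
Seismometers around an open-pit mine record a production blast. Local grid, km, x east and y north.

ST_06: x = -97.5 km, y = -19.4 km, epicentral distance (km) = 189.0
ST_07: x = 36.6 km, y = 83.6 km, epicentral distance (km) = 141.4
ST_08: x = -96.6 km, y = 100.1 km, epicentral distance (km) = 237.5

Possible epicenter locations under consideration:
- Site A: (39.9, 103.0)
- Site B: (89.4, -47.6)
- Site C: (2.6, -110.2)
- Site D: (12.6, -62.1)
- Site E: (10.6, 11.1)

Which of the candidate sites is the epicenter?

For each candidate, compare |candidate − station| to the reported distance:
Site A: residuals ST_06 5.0, ST_07 121.7, ST_08 101.0 → max 121.7 km
Site B: residuals ST_06 0.0, ST_07 0.0, ST_08 0.0 → max 0.0 km
Site C: residuals ST_06 53.9, ST_07 55.4, ST_08 5.0 → max 55.4 km
Site D: residuals ST_06 70.9, ST_07 6.3, ST_08 42.0 → max 70.9 km
Site E: residuals ST_06 76.7, ST_07 64.4, ST_08 98.2 → max 98.2 km
Only Site B has all residuals ≈ 0.

Site B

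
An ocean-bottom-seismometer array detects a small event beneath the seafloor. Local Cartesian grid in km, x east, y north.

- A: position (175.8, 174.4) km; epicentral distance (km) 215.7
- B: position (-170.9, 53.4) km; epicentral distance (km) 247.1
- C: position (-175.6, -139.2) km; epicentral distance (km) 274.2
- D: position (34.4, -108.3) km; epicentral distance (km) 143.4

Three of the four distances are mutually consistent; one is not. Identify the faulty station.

Solve using three stations at a time. Using A, B, C (subtract circle equations pairwise → linear system) gives (x, y) ≈ (67.4, -12.1).
Distances from that point to each station vs reported:
  A: calculated 215.7 vs reported 215.7 → residual 0.0 km
  B: calculated 247.1 vs reported 247.1 → residual 0.0 km
  C: calculated 274.2 vs reported 274.2 → residual 0.0 km
  D: calculated 101.7 vs reported 143.4 → residual 41.7 km
A, B, C are mutually consistent (residuals ≈ 0); D is off by 41.7 km.

D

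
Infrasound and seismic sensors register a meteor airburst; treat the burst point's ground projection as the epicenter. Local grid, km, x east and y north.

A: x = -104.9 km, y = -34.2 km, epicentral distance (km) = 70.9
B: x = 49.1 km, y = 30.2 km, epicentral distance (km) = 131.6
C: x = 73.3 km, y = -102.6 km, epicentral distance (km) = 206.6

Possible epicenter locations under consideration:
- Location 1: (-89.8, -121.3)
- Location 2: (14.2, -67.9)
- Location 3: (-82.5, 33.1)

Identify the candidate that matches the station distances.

For each candidate, compare |candidate − station| to the reported distance:
Location 1: residuals A 17.5, B 73.9, C 42.4 → max 73.9 km
Location 2: residuals A 52.9, B 27.5, C 138.1 → max 138.1 km
Location 3: residuals A 0.0, B 0.0, C 0.0 → max 0.0 km
Only Location 3 has all residuals ≈ 0.

Location 3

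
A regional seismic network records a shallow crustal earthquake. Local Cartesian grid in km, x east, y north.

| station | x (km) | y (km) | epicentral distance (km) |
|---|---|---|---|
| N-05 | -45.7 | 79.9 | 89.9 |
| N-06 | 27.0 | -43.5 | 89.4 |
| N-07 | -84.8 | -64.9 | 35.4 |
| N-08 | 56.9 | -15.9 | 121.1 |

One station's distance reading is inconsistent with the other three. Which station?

Solve using three stations at a time. Using N-06, N-07, N-08 (subtract circle equations pairwise → linear system) gives (x, y) ≈ (-62.2, -37.8).
Distances from that point to each station vs reported:
  N-05: calculated 118.8 vs reported 89.9 → residual 28.9 km
  N-06: calculated 89.4 vs reported 89.4 → residual 0.0 km
  N-07: calculated 35.3 vs reported 35.4 → residual 0.1 km
  N-08: calculated 121.1 vs reported 121.1 → residual 0.0 km
N-06, N-07, N-08 are mutually consistent (residuals ≈ 0); N-05 is off by 28.9 km.

N-05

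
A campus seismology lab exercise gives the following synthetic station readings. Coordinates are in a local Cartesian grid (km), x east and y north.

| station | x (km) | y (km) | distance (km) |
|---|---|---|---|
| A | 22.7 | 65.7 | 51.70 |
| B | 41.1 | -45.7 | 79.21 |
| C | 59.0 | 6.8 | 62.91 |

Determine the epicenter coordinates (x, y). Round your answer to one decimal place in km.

(-2.4, 20.5)

Circle about each station: (x − 22.7)² + (y − 65.7)² = 51.70²; (x − 41.1)² + (y + 45.7)² = 79.21²; (x − 59.0)² + (y − 6.8)² = 62.91².
Subtracting pairs of circle equations eliminates x²+y² and gives linear equations (the radical axes):
36.8 x − 222.8 y = -4655.41
72.6 x − 117.8 y = -2589.32
Solving the 2×2 system: x ≈ -2.4, y ≈ 20.5 km.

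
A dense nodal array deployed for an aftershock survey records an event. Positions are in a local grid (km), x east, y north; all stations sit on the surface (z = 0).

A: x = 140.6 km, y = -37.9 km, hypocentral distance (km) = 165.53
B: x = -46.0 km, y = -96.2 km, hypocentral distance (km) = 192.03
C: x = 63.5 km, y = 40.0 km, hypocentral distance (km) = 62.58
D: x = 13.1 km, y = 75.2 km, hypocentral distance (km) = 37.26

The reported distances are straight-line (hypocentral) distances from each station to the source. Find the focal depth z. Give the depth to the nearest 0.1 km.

34.3 km

Each station gives a sphere (x−x_i)² + (y−y_i)² + z² = d_i² (stations at z=0).
Subtracting the A sphere from B and C: z² cancels, leaving linear equations in x and y:
-373.2 x − 116.6 y = -19309.67
-154.2 x + 155.8 y = 7911.40
Solving: x ≈ 27.402, y ≈ 77.900 km (keep extra digits for the depth step; rounded: 27.4, 77.9).
Then from the A sphere: z² = 165.53² − (x − 140.6)² − (y + 37.9)² with x = 27.402, y = 77.900, so z ≈ 34.304 ≈ 34.3 km.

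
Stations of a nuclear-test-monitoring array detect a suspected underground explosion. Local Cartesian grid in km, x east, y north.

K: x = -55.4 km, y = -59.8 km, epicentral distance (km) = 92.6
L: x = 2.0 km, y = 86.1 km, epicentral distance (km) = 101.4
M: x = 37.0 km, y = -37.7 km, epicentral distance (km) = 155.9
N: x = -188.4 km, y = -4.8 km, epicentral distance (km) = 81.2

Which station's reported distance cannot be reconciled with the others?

L

Solve using three stations at a time. Using K, M, N (subtract circle equations pairwise → linear system) gives (x, y) ≈ (-109.6, 15.3).
Distances from that point to each station vs reported:
  K: calculated 92.7 vs reported 92.6 → residual 0.1 km
  L: calculated 132.2 vs reported 101.4 → residual 30.8 km
  M: calculated 155.9 vs reported 155.9 → residual 0.0 km
  N: calculated 81.3 vs reported 81.2 → residual 0.1 km
K, M, N are mutually consistent (residuals ≈ 0); L is off by 30.8 km.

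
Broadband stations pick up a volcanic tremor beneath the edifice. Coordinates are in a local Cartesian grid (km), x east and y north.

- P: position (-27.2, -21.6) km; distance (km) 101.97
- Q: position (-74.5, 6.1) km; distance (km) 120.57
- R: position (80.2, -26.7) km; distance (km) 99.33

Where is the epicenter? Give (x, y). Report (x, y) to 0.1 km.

x ≈ 33.0 km, y ≈ 60.7 km

Circle about each station: (x + 27.2)² + (y + 21.6)² = 101.97²; (x + 74.5)² + (y − 6.1)² = 120.57²; (x − 80.2)² + (y + 26.7)² = 99.33².
Subtracting pairs of circle equations eliminates x²+y² and gives linear equations (the radical axes):
-94.6 x + 55.4 y = 241.82
214.8 x − 10.2 y = 6469.96
Solving the 2×2 system: x ≈ 33.0, y ≈ 60.7 km.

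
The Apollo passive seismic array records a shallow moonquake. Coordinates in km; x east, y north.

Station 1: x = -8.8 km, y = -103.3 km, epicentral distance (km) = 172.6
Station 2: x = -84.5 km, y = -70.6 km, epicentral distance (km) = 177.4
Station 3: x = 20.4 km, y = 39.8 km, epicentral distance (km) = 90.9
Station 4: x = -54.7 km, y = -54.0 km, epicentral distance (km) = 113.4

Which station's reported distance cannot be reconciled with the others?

Station 2

Solve using three stations at a time. Using Station 1, Station 3, Station 4 (subtract circle equations pairwise → linear system) gives (x, y) ≈ (-68.7, 58.7).
Distances from that point to each station vs reported:
  Station 1: calculated 172.7 vs reported 172.6 → residual 0.1 km
  Station 2: calculated 130.2 vs reported 177.4 → residual 47.2 km
  Station 3: calculated 91.1 vs reported 90.9 → residual 0.2 km
  Station 4: calculated 113.5 vs reported 113.4 → residual 0.1 km
Station 1, Station 3, Station 4 are mutually consistent (residuals ≈ 0); Station 2 is off by 47.2 km.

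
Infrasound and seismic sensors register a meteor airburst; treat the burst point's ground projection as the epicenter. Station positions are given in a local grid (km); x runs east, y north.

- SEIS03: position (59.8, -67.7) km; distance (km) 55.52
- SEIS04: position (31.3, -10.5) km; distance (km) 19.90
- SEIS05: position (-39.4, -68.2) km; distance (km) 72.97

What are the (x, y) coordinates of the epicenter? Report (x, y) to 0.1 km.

x ≈ 21.3 km, y ≈ -27.7 km

Circle about each station: (x − 59.8)² + (y + 67.7)² = 55.52²; (x − 31.3)² + (y + 10.5)² = 19.90²; (x + 39.4)² + (y + 68.2)² = 72.97².
Subtracting pairs of circle equations eliminates x²+y² and gives linear equations (the radical axes):
-57.0 x + 114.4 y = -4382.93
-198.4 x − 1.0 y = -4197.88
Solving the 2×2 system: x ≈ 21.3, y ≈ -27.7 km.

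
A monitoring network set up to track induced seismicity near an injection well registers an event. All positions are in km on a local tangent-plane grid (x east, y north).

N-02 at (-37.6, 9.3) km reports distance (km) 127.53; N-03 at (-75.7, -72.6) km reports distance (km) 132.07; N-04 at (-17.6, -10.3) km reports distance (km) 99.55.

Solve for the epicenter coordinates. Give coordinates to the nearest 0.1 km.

Circle about each station: (x + 37.6)² + (y − 9.3)² = 127.53²; (x + 75.7)² + (y + 72.6)² = 132.07²; (x + 17.6)² + (y + 10.3)² = 99.55².
Subtracting the N-02 equation from the N-03 and N-04 equations removes the quadratic terms:
-76.2 x − 163.8 y = 8322.42
40.0 x − 39.2 y = 5269.30
Solving the 2×2 system: x ≈ 56.3, y ≈ -77.0 km.
Check against N-02 (with the unrounded x, y): √((x + 37.6)²+(y − 9.3)²) = 127.51 ≈ 127.53 km. ✓

56.3 km east, -77.0 km north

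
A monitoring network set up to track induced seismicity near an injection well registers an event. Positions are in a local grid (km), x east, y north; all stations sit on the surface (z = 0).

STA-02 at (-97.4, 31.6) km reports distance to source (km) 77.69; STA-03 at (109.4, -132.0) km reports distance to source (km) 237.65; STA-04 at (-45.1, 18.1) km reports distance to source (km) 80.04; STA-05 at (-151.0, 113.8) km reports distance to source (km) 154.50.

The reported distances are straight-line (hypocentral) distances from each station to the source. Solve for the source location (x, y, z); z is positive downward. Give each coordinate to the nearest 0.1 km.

Each station gives a sphere (x−x_i)² + (y−y_i)² + z² = d_i² (stations at z=0).
Subtracting the STA-02 sphere from STA-03 and STA-04: z² cancels, leaving linear equations in x and y:
413.6 x − 327.2 y = -31534.75
104.6 x − 27.0 y = -8494.37
Solving: x ≈ -83.612, y ≈ -9.313 km (keep extra digits for the depth step; rounded: -83.6, -9.3).
Then from the STA-02 sphere: z² = 77.69² − (x + 97.4)² − (y − 31.6)² with x = -83.612, y = -9.313, so z ≈ 64.589 ≈ 64.6 km.
Check against STA-05 (with the unrounded solution): distance 154.50 ≈ 154.50 km. ✓

(-83.6, -9.3, 64.6)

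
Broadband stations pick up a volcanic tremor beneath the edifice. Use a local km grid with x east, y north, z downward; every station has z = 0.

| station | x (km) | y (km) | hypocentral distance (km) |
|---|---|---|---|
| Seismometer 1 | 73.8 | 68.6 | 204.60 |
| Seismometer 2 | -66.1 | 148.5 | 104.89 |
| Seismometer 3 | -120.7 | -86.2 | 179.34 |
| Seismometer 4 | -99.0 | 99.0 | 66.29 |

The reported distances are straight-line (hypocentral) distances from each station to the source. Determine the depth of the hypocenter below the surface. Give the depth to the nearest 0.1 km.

Each station gives a sphere (x−x_i)² + (y−y_i)² + z² = d_i² (stations at z=0).
Subtracting the Seismometer 1 sphere from Seismometer 2 and Seismometer 3: z² cancels, leaving linear equations in x and y:
-279.8 x + 159.8 y = 47128.31
-389.0 x − 309.6 y = 21544.85
Solving: x ≈ -121.204, y ≈ 82.699 km (keep extra digits for the depth step; rounded: -121.2, 82.7).
Then from the Seismometer 1 sphere: z² = 204.60² − (x − 73.8)² − (y − 68.6)² with x = -121.204, y = 82.699, so z ≈ 60.298 ≈ 60.3 km.
Check against Seismometer 4 (with the unrounded solution): distance 66.29 ≈ 66.29 km. ✓

depth ≈ 60.3 km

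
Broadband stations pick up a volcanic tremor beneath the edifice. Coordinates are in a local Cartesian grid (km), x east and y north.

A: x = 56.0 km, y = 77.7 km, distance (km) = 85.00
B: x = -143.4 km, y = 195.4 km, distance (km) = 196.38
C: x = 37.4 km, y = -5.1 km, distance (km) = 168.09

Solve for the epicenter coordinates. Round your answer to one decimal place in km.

Circle about each station: (x − 56.0)² + (y − 77.7)² = 85.00²; (x + 143.4)² + (y − 195.4)² = 196.38²; (x − 37.4)² + (y + 5.1)² = 168.09².
Subtracting pairs of circle equations eliminates x²+y² and gives linear equations (the radical axes):
-398.8 x + 235.4 y = 18231.33
-37.2 x − 165.6 y = -28777.77
Solving the 2×2 system: x ≈ 50.2, y ≈ 162.5 km.

50.2 km east, 162.5 km north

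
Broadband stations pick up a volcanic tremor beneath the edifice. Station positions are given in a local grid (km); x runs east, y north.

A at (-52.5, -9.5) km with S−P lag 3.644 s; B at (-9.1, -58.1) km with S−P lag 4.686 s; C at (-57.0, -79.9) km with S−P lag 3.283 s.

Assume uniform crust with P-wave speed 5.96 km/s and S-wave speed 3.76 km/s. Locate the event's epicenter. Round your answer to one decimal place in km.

Distance from S−P lag: d = Δt · v_P v_S / (v_P − v_S) = Δt · (5.96·3.76)/(5.96−3.76) ≈ 10.1862·Δt.
So d_A = 37.12, d_B = 47.73, d_C = 33.44 km.
Circle about each station: (x + 52.5)² + (y + 9.5)² = 37.12²; (x + 9.1)² + (y + 58.1)² = 47.73²; (x + 57.0)² + (y + 79.9)² = 33.44².
Subtracting the A equation from the B and C equations removes the quadratic terms:
86.8 x − 97.2 y = -288.34
-9.0 x − 140.8 y = 7046.17
Solving the 2×2 system: x ≈ -55.4, y ≈ -46.5 km.
Check against A (with the unrounded x, y): √((x + 52.5)²+(y + 9.5)²) = 37.12 ≈ 37.12 km. ✓

-55.4 km east, -46.5 km north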